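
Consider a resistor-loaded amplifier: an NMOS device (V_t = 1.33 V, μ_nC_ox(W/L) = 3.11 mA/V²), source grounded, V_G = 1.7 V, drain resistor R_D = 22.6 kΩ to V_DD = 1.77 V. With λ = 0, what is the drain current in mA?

I_D = 0.0751 mA

V_GS = V_G = 1.7 V, so V_ov = 1.7 − 1.33 = 0.37 V.
Assume saturation: I_D = ½ k_n V_ov² = 0.5 × 3.11 × 0.37² = 0.213 mA, giving V_DS = V_DD − I_D R_D = 1.77 − 0.213 × 22.6 = -3.04 V.
But -3.04 V < V_ov = 0.37 V, so the device is actually in triode.
In triode I_D = k_n[V_ov V_DS − ½ V_DS²] and I_D = (V_DD − V_DS)/R_D. Equating: 35.1 V_DS² − 27.01 V_DS + 1.77 = 0, giving V_DS = 0.0724 V (the root below V_ov).
I_D = (1.77 − 0.0724) / 22.6 = 0.0751 mA.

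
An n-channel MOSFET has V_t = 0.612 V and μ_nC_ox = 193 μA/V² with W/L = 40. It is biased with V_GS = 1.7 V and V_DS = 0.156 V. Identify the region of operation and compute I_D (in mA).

Triode; I_D = 1.22 mA

k_n = μ_nC_ox · (W/L) = 7.72 mA/V².
V_ov = V_GS − V_t = 1.7 − 0.612 = 1.09 V.
Since V_DS = 0.156 V < V_ov = 1.09 V, the device is in the triode region.
I_D = k_n [V_ov · V_DS − ½ V_DS²] = 7.72 × [1.09 × 0.156 − 0.5 × 0.156²] = 1.22 mA.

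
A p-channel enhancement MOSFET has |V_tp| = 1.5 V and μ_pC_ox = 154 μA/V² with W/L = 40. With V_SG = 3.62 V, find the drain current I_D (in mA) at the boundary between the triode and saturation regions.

I_D = 13.8 mA

At the boundary V_SD = V_ov = V_SG − |V_tp| = 3.62 − 1.5 = 2.12 V.
k_p = μ_pC_ox · (W/L) = 6.16 mA/V².
I_D = ½ k_p V_ov² = 0.5 × 6.16 × 2.12² = 13.8 mA.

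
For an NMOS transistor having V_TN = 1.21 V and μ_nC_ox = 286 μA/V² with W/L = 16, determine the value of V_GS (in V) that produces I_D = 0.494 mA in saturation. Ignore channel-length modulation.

V_GS = 1.67 V

k_n = μ_nC_ox · (W/L) = 4.576 mA/V².
In saturation I_D = ½ k_n (V_GS − V_TN)², so V_GS − V_TN = √(2 I_D / k_n) = √(2 × 0.494 / 4.576) = 0.465 V.
V_GS = 1.21 + 0.465 = 1.67 V.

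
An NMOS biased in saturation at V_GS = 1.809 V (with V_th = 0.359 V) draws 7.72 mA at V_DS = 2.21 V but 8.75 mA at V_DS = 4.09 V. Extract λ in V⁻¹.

With V_GS fixed, I_D ∝ (1 + λ V_DS) in saturation, so I_D2/I_D1 = (1 + λ V_DS2)/(1 + λ V_DS1).
8.75/7.72 = 1.133 = (1 + 4.09 λ)/(1 + 2.21 λ).
Solving: λ (I_D1 V_DS2 − I_D2 V_DS1) = I_D2 − I_D1, so λ = (8.75 − 7.72) / (7.72 × 4.09 − 8.75 × 2.21) = 1.03 / 12.2 = 0.0842 V⁻¹.

λ = 0.0842 V⁻¹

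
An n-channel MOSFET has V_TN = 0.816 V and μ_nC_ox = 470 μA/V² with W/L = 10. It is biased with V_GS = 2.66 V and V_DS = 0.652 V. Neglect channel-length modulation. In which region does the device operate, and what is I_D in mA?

k_n = μ_nC_ox · (W/L) = 4.7 mA/V².
V_ov = V_GS − V_TN = 2.66 − 0.816 = 1.84 V.
Since V_DS = 0.652 V < V_ov = 1.84 V, the device is in the triode region.
I_D = k_n [V_ov · V_DS − ½ V_DS²] = 4.7 × [1.84 × 0.652 − 0.5 × 0.652²] = 4.65 mA.

Triode; I_D = 4.65 mA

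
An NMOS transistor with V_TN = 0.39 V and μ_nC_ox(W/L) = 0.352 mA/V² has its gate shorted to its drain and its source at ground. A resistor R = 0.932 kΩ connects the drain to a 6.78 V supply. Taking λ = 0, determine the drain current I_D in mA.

I_D = 2.67 mA

With gate tied to drain, V_GS = V_DS ≥ V_GS − V_TN, so the device is in saturation.
KCL at the drain: ½ k_n (V_GS − V_TN)² = (V_DD − V_GS)/R.
Let x = V_GS − 0.39. Then 0.164 x² + x − 6.39 = 0, giving x = 3.9 V (positive root), so V_GS = 4.29 V.
I_D = (V_DD − V_GS)/R = (6.78 − 4.29) / 0.932 = 2.67 mA.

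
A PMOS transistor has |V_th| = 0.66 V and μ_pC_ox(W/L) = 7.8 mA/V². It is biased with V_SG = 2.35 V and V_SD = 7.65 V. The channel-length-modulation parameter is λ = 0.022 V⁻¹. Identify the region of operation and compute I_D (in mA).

V_ov = V_SG − |V_th| = 2.35 − 0.66 = 1.69 V.
Since V_SD = 7.65 V ≥ V_ov = 1.69 V, the device is in saturation.
I_D = ½ k_p V_ov² (1 + λ V_SD) = 0.5 × 7.8 × 1.69² × (1 + 0.022 × 7.65) = 13 mA.

Saturation; I_D = 13.0 mA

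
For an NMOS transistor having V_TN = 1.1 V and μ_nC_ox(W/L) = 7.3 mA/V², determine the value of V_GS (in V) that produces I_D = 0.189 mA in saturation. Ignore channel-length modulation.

V_GS = 1.33 V

In saturation I_D = ½ k_n (V_GS − V_TN)², so V_GS − V_TN = √(2 I_D / k_n) = √(2 × 0.189 / 7.3) = 0.228 V.
V_GS = 1.1 + 0.228 = 1.33 V.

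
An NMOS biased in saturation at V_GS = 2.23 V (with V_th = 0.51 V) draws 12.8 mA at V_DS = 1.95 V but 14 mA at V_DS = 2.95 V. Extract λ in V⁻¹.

With V_GS fixed, I_D ∝ (1 + λ V_DS) in saturation, so I_D2/I_D1 = (1 + λ V_DS2)/(1 + λ V_DS1).
14/12.8 = 1.094 = (1 + 2.95 λ)/(1 + 1.95 λ).
Solving: λ (I_D1 V_DS2 − I_D2 V_DS1) = I_D2 − I_D1, so λ = (14 − 12.8) / (12.8 × 2.95 − 14 × 1.95) = 1.2 / 10.5 = 0.115 V⁻¹.

λ = 0.115 V⁻¹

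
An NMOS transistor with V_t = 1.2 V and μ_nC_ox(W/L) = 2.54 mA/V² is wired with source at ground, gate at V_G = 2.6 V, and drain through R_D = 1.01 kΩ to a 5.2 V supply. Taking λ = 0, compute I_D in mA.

I_D = 2.49 mA

V_GS = V_G = 2.6 V, so V_ov = 2.6 − 1.2 = 1.4 V.
Assume saturation: I_D = ½ k_n V_ov² = 0.5 × 2.54 × 1.4² = 2.49 mA, giving V_DS = V_DD − I_D R_D = 5.2 − 2.49 × 1.01 = 2.69 V.
V_DS = 2.69 V ≥ V_ov = 1.4 V, confirming saturation.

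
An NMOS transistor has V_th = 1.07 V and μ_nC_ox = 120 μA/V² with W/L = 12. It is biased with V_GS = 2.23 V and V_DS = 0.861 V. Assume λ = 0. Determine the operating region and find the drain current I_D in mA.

k_n = μ_nC_ox · (W/L) = 1.44 mA/V².
V_ov = V_GS − V_th = 2.23 − 1.07 = 1.16 V.
Since V_DS = 0.861 V < V_ov = 1.16 V, the device is in the triode region.
I_D = k_n [V_ov · V_DS − ½ V_DS²] = 1.44 × [1.16 × 0.861 − 0.5 × 0.861²] = 0.904 mA.

Triode; I_D = 0.904 mA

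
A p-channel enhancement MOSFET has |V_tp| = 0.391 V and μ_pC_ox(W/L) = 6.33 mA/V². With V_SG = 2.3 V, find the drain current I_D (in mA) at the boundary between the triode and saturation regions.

At the boundary V_SD = V_ov = V_SG − |V_tp| = 2.3 − 0.391 = 1.91 V.
I_D = ½ k_p V_ov² = 0.5 × 6.33 × 1.91² = 11.5 mA.

I_D = 11.5 mA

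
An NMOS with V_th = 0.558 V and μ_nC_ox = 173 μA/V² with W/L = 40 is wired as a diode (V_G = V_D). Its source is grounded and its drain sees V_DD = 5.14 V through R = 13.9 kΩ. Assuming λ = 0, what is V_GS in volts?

With gate tied to drain, V_GS = V_DS ≥ V_GS − V_th, so the device is in saturation.
k_n = μ_nC_ox · (W/L) = 6.92 mA/V².
KCL at the drain: ½ k_n (V_GS − V_th)² = (V_DD − V_GS)/R.
Let x = V_GS − 0.558. Then 48.1 x² + x − 4.582 = 0, giving x = 0.298 V (positive root), so V_GS = 0.856 V.
I_D = (V_DD − V_GS)/R = (5.14 − 0.856) / 13.9 = 0.308 mA.

V_GS = 0.856 V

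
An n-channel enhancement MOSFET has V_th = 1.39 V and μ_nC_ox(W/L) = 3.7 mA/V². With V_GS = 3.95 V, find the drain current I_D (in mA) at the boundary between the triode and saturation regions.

I_D = 12.1 mA

At the boundary V_DS = V_ov = V_GS − V_th = 3.95 − 1.39 = 2.56 V.
I_D = ½ k_n V_ov² = 0.5 × 3.7 × 2.56² = 12.1 mA.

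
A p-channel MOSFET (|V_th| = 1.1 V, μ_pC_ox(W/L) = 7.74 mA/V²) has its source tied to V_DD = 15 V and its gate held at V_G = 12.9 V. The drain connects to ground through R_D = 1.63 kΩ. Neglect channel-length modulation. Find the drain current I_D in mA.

I_D = 3.87 mA

V_SG = V_DD − V_G = 15 − 12.9 = 2.1 V, so V_ov = 2.1 − 1.1 = 1 V.
Assume saturation: I_D = ½ k_p V_ov² = 0.5 × 7.74 × 1² = 3.87 mA, giving V_SD = V_DD − I_D R_D = 15 − 3.87 × 1.63 = 8.69 V.
V_SD = 8.69 V ≥ V_ov = 1 V, confirming saturation.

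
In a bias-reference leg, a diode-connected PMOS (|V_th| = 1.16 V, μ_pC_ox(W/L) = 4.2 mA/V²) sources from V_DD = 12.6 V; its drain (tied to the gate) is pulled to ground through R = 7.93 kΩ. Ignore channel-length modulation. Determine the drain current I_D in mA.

With gate tied to drain, V_SG = V_SD ≥ V_SG − |V_th|, so the device is in saturation.
KCL at the drain: ½ k_p (V_SG − |V_th|)² = (V_DD − V_SG)/R.
Let x = V_SG − 1.16. Then 16.7 x² + x − 11.44 = 0, giving x = 0.799 V (positive root), so V_SG = 1.96 V.
I_D = (V_DD − V_SG)/R = (12.6 − 1.96) / 7.93 = 1.34 mA.

I_D = 1.34 mA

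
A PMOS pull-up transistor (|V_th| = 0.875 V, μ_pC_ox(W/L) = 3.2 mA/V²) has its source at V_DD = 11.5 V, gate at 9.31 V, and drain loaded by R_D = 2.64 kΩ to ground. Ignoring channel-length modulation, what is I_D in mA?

V_SG = V_DD − V_G = 11.5 − 9.31 = 2.19 V, so V_ov = 2.19 − 0.875 = 1.31 V.
Assume saturation: I_D = ½ k_p V_ov² = 0.5 × 3.2 × 1.31² = 2.77 mA, giving V_SD = V_DD − I_D R_D = 11.5 − 2.77 × 2.64 = 4.2 V.
V_SD = 4.2 V ≥ V_ov = 1.31 V, confirming saturation.

I_D = 2.77 mA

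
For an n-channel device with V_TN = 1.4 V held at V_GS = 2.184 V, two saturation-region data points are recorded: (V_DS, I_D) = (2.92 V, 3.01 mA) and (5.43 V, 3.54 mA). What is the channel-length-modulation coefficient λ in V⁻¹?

With V_GS fixed, I_D ∝ (1 + λ V_DS) in saturation, so I_D2/I_D1 = (1 + λ V_DS2)/(1 + λ V_DS1).
3.54/3.01 = 1.176 = (1 + 5.43 λ)/(1 + 2.92 λ).
Solving: λ (I_D1 V_DS2 − I_D2 V_DS1) = I_D2 − I_D1, so λ = (3.54 − 3.01) / (3.01 × 5.43 − 3.54 × 2.92) = 0.53 / 6.01 = 0.0882 V⁻¹.

λ = 0.0882 V⁻¹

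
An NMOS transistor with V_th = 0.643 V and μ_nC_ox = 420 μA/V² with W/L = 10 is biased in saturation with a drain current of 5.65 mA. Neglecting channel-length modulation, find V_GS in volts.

V_GS = 2.28 V

k_n = μ_nC_ox · (W/L) = 4.2 mA/V².
In saturation I_D = ½ k_n (V_GS − V_th)², so V_GS − V_th = √(2 I_D / k_n) = √(2 × 5.65 / 4.2) = 1.64 V.
V_GS = 0.643 + 1.64 = 2.28 V.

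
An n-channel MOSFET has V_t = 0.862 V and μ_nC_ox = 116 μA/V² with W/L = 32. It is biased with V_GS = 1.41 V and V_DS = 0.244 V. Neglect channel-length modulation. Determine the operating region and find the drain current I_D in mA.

k_n = μ_nC_ox · (W/L) = 3.712 mA/V².
V_ov = V_GS − V_t = 1.41 − 0.862 = 0.548 V.
Since V_DS = 0.244 V < V_ov = 0.548 V, the device is in the triode region.
I_D = k_n [V_ov · V_DS − ½ V_DS²] = 3.712 × [0.548 × 0.244 − 0.5 × 0.244²] = 0.386 mA.

Triode; I_D = 0.386 mA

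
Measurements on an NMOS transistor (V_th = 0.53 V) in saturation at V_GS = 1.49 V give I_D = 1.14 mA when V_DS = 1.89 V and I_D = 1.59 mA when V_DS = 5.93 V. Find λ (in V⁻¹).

With V_GS fixed, I_D ∝ (1 + λ V_DS) in saturation, so I_D2/I_D1 = (1 + λ V_DS2)/(1 + λ V_DS1).
1.59/1.14 = 1.395 = (1 + 5.93 λ)/(1 + 1.89 λ).
Solving: λ (I_D1 V_DS2 − I_D2 V_DS1) = I_D2 − I_D1, so λ = (1.59 − 1.14) / (1.14 × 5.93 − 1.59 × 1.89) = 0.45 / 3.76 = 0.12 V⁻¹.

λ = 0.120 V⁻¹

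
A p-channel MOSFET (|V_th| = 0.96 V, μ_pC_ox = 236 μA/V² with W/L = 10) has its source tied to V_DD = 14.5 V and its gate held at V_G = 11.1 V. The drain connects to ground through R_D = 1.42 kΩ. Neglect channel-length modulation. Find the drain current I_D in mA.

V_SG = V_DD − V_G = 14.5 − 11.1 = 3.4 V, so V_ov = 3.4 − 0.96 = 2.44 V.
k_p = μ_pC_ox · (W/L) = 2.36 mA/V².
Assume saturation: I_D = ½ k_p V_ov² = 0.5 × 2.36 × 2.44² = 7.03 mA, giving V_SD = V_DD − I_D R_D = 14.5 − 7.03 × 1.42 = 4.52 V.
V_SD = 4.52 V ≥ V_ov = 2.44 V, confirming saturation.

I_D = 7.03 mA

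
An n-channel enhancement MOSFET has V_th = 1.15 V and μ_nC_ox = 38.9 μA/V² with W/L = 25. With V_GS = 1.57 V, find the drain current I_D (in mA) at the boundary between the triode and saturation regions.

At the boundary V_DS = V_ov = V_GS − V_th = 1.57 − 1.15 = 0.42 V.
k_n = μ_nC_ox · (W/L) = 0.9725 mA/V².
I_D = ½ k_n V_ov² = 0.5 × 0.9725 × 0.42² = 0.0858 mA.

I_D = 0.0858 mA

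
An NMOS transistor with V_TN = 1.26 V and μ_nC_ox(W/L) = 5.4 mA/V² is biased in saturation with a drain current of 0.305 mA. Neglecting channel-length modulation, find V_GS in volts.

V_GS = 1.60 V

In saturation I_D = ½ k_n (V_GS − V_TN)², so V_GS − V_TN = √(2 I_D / k_n) = √(2 × 0.305 / 5.4) = 0.336 V.
V_GS = 1.26 + 0.336 = 1.6 V.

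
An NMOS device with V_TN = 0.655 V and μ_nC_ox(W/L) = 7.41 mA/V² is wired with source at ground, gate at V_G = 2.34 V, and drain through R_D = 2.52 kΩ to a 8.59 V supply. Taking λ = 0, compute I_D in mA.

V_GS = V_G = 2.34 V, so V_ov = 2.34 − 0.655 = 1.68 V.
Assume saturation: I_D = ½ k_n V_ov² = 0.5 × 7.41 × 1.68² = 10.5 mA, giving V_DS = V_DD − I_D R_D = 8.59 − 10.5 × 2.52 = -17.9 V.
But -17.9 V < V_ov = 1.68 V, so the device is actually in triode.
In triode I_D = k_n[V_ov V_DS − ½ V_DS²] and I_D = (V_DD − V_DS)/R_D. Equating: 9.34 V_DS² − 32.46 V_DS + 8.59 = 0, giving V_DS = 0.289 V (the root below V_ov).
I_D = (8.59 − 0.289) / 2.52 = 3.29 mA.

I_D = 3.29 mA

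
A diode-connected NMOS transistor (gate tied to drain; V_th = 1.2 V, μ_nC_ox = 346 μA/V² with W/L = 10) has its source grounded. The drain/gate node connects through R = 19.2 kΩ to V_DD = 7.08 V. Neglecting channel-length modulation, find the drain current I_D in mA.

I_D = 0.285 mA

With gate tied to drain, V_GS = V_DS ≥ V_GS − V_th, so the device is in saturation.
k_n = μ_nC_ox · (W/L) = 3.46 mA/V².
KCL at the drain: ½ k_n (V_GS − V_th)² = (V_DD − V_GS)/R.
Let x = V_GS − 1.2. Then 33.2 x² + x − 5.88 = 0, giving x = 0.406 V (positive root), so V_GS = 1.61 V.
I_D = (V_DD − V_GS)/R = (7.08 − 1.61) / 19.2 = 0.285 mA.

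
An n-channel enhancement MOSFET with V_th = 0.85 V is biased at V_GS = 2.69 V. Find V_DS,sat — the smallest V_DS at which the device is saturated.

V_DS,sat = 1.84 V

The boundary between triode and saturation is V_DS = V_GS − V_th = V_ov.
V_ov = 2.69 − 0.85 = 1.84 V.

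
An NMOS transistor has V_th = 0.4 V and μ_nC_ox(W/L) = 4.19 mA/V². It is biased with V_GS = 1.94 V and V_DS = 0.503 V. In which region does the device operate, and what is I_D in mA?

Triode; I_D = 2.72 mA

V_ov = V_GS − V_th = 1.94 − 0.4 = 1.54 V.
Since V_DS = 0.503 V < V_ov = 1.54 V, the device is in the triode region.
I_D = k_n [V_ov · V_DS − ½ V_DS²] = 4.19 × [1.54 × 0.503 − 0.5 × 0.503²] = 2.72 mA.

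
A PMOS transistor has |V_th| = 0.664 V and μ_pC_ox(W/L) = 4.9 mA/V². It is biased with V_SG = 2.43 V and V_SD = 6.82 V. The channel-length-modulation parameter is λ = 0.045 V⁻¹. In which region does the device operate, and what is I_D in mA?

Saturation; I_D = 9.99 mA

V_ov = V_SG − |V_th| = 2.43 − 0.664 = 1.77 V.
Since V_SD = 6.82 V ≥ V_ov = 1.77 V, the device is in saturation.
I_D = ½ k_p V_ov² (1 + λ V_SD) = 0.5 × 4.9 × 1.77² × (1 + 0.045 × 6.82) = 9.99 mA.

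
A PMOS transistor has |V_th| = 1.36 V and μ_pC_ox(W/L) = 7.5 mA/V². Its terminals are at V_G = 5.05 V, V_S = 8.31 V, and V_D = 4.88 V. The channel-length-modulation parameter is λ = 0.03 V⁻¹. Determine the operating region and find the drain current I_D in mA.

Saturation; I_D = 14.9 mA

V_SG = V_S − V_G = 8.31 − 5.05 = 3.26 V; V_SD = V_S − V_D = 8.31 − 4.88 = 3.43 V.
V_ov = V_SG − |V_th| = 3.26 − 1.36 = 1.9 V.
Since V_SD = 3.43 V ≥ V_ov = 1.9 V, the device is in saturation.
I_D = ½ k_p V_ov² (1 + λ V_SD) = 0.5 × 7.5 × 1.9² × (1 + 0.03 × 3.43) = 14.9 mA.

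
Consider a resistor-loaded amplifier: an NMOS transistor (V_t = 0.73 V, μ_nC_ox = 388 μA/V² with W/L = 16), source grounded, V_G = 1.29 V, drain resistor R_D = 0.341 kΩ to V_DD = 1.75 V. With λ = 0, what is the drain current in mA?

I_D = 0.973 mA

V_GS = V_G = 1.29 V, so V_ov = 1.29 − 0.73 = 0.56 V.
k_n = μ_nC_ox · (W/L) = 6.208 mA/V².
Assume saturation: I_D = ½ k_n V_ov² = 0.5 × 6.208 × 0.56² = 0.973 mA, giving V_DS = V_DD − I_D R_D = 1.75 − 0.973 × 0.341 = 1.42 V.
V_DS = 1.42 V ≥ V_ov = 0.56 V, confirming saturation.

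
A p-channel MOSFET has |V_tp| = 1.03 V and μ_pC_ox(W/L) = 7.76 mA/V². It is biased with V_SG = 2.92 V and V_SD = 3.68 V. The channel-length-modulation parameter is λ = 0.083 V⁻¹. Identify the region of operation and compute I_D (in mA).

V_ov = V_SG − |V_tp| = 2.92 − 1.03 = 1.89 V.
Since V_SD = 3.68 V ≥ V_ov = 1.89 V, the device is in saturation.
I_D = ½ k_p V_ov² (1 + λ V_SD) = 0.5 × 7.76 × 1.89² × (1 + 0.083 × 3.68) = 18.1 mA.

Saturation; I_D = 18.1 mA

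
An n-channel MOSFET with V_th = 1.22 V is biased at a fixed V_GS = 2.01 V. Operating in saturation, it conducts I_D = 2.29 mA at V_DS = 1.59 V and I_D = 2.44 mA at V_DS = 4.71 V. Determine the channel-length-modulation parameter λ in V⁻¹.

λ = 0.0217 V⁻¹

With V_GS fixed, I_D ∝ (1 + λ V_DS) in saturation, so I_D2/I_D1 = (1 + λ V_DS2)/(1 + λ V_DS1).
2.44/2.29 = 1.066 = (1 + 4.71 λ)/(1 + 1.59 λ).
Solving: λ (I_D1 V_DS2 − I_D2 V_DS1) = I_D2 − I_D1, so λ = (2.44 − 2.29) / (2.29 × 4.71 − 2.44 × 1.59) = 0.15 / 6.91 = 0.0217 V⁻¹.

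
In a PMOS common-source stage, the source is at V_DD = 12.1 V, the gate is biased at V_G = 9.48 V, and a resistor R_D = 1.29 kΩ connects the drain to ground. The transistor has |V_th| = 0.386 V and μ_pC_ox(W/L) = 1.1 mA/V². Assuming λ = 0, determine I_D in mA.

V_SG = V_DD − V_G = 12.1 − 9.48 = 2.62 V, so V_ov = 2.62 − 0.386 = 2.23 V.
Assume saturation: I_D = ½ k_p V_ov² = 0.5 × 1.1 × 2.23² = 2.74 mA, giving V_SD = V_DD − I_D R_D = 12.1 − 2.74 × 1.29 = 8.56 V.
V_SD = 8.56 V ≥ V_ov = 2.23 V, confirming saturation.

I_D = 2.74 mA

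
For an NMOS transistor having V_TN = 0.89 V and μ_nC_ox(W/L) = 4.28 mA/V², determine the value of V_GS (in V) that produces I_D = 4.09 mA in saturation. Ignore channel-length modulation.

In saturation I_D = ½ k_n (V_GS − V_TN)², so V_GS − V_TN = √(2 I_D / k_n) = √(2 × 4.09 / 4.28) = 1.38 V.
V_GS = 0.89 + 1.38 = 2.27 V.

V_GS = 2.27 V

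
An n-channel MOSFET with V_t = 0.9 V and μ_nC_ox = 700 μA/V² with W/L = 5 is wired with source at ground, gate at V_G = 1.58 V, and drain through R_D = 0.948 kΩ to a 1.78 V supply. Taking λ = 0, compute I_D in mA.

V_GS = V_G = 1.58 V, so V_ov = 1.58 − 0.9 = 0.68 V.
k_n = μ_nC_ox · (W/L) = 3.5 mA/V².
Assume saturation: I_D = ½ k_n V_ov² = 0.5 × 3.5 × 0.68² = 0.809 mA, giving V_DS = V_DD − I_D R_D = 1.78 − 0.809 × 0.948 = 1.01 V.
V_DS = 1.01 V ≥ V_ov = 0.68 V, confirming saturation.

I_D = 0.809 mA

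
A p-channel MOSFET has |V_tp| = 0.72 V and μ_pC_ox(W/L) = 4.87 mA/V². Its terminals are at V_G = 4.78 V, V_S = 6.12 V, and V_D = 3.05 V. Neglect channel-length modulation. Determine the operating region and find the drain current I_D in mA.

Saturation; I_D = 0.936 mA

V_SG = V_S − V_G = 6.12 − 4.78 = 1.34 V; V_SD = V_S − V_D = 6.12 − 3.05 = 3.07 V.
V_ov = V_SG − |V_tp| = 1.34 − 0.72 = 0.62 V.
Since V_SD = 3.07 V ≥ V_ov = 0.62 V, the device is in saturation.
I_D = ½ k_p V_ov² = 0.5 × 4.87 × 0.62² = 0.936 mA.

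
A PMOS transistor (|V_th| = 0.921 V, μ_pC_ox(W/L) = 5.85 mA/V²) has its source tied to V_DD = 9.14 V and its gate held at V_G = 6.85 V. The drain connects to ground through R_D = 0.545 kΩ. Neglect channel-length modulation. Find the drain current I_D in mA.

I_D = 5.48 mA

V_SG = V_DD − V_G = 9.14 − 6.85 = 2.29 V, so V_ov = 2.29 − 0.921 = 1.37 V.
Assume saturation: I_D = ½ k_p V_ov² = 0.5 × 5.85 × 1.37² = 5.48 mA, giving V_SD = V_DD − I_D R_D = 9.14 − 5.48 × 0.545 = 6.15 V.
V_SD = 6.15 V ≥ V_ov = 1.37 V, confirming saturation.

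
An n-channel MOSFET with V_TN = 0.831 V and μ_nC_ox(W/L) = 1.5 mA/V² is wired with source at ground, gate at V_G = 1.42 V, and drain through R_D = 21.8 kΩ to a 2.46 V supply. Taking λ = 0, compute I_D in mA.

I_D = 0.107 mA

V_GS = V_G = 1.42 V, so V_ov = 1.42 − 0.831 = 0.589 V.
Assume saturation: I_D = ½ k_n V_ov² = 0.5 × 1.5 × 0.589² = 0.26 mA, giving V_DS = V_DD − I_D R_D = 2.46 − 0.26 × 21.8 = -3.21 V.
But -3.21 V < V_ov = 0.589 V, so the device is actually in triode.
In triode I_D = k_n[V_ov V_DS − ½ V_DS²] and I_D = (V_DD − V_DS)/R_D. Equating: 16.4 V_DS² − 20.26 V_DS + 2.46 = 0, giving V_DS = 0.136 V (the root below V_ov).
I_D = (2.46 − 0.136) / 21.8 = 0.107 mA.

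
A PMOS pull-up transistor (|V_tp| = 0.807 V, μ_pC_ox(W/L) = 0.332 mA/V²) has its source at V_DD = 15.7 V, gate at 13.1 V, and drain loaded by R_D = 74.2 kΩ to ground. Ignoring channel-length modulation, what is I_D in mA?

V_SG = V_DD − V_G = 15.7 − 13.1 = 2.6 V, so V_ov = 2.6 − 0.807 = 1.79 V.
Assume saturation: I_D = ½ k_p V_ov² = 0.5 × 0.332 × 1.79² = 0.534 mA, giving V_SD = V_DD − I_D R_D = 15.7 − 0.534 × 74.2 = -23.9 V.
But -23.9 V < V_ov = 1.79 V, so the device is actually in triode.
In triode I_D = k_p[V_ov V_SD − ½ V_SD²] and I_D = (V_DD − V_SD)/R_D. Equating: 12.3 V_SD² − 45.17 V_SD + 15.7 = 0, giving V_SD = 0.389 V (the root below V_ov).
I_D = (15.7 − 0.389) / 74.2 = 0.206 mA.

I_D = 0.206 mA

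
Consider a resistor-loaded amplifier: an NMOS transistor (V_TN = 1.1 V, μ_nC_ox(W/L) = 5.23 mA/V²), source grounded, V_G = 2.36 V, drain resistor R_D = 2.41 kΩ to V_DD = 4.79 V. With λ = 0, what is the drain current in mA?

V_GS = V_G = 2.36 V, so V_ov = 2.36 − 1.1 = 1.26 V.
Assume saturation: I_D = ½ k_n V_ov² = 0.5 × 5.23 × 1.26² = 4.15 mA, giving V_DS = V_DD − I_D R_D = 4.79 − 4.15 × 2.41 = -5.22 V.
But -5.22 V < V_ov = 1.26 V, so the device is actually in triode.
In triode I_D = k_n[V_ov V_DS − ½ V_DS²] and I_D = (V_DD − V_DS)/R_D. Equating: 6.3 V_DS² − 16.88 V_DS + 4.79 = 0, giving V_DS = 0.323 V (the root below V_ov).
I_D = (4.79 − 0.323) / 2.41 = 1.85 mA.

I_D = 1.85 mA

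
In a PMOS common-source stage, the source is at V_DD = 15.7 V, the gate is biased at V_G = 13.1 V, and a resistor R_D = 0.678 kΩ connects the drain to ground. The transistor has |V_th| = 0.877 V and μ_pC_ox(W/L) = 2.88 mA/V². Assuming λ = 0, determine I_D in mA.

V_SG = V_DD − V_G = 15.7 − 13.1 = 2.6 V, so V_ov = 2.6 − 0.877 = 1.72 V.
Assume saturation: I_D = ½ k_p V_ov² = 0.5 × 2.88 × 1.72² = 4.27 mA, giving V_SD = V_DD − I_D R_D = 15.7 − 4.27 × 0.678 = 12.8 V.
V_SD = 12.8 V ≥ V_ov = 1.72 V, confirming saturation.

I_D = 4.27 mA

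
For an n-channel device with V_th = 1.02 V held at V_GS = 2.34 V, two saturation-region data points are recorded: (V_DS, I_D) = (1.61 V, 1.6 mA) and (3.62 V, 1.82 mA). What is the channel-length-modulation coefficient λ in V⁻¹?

λ = 0.0769 V⁻¹

With V_GS fixed, I_D ∝ (1 + λ V_DS) in saturation, so I_D2/I_D1 = (1 + λ V_DS2)/(1 + λ V_DS1).
1.82/1.6 = 1.137 = (1 + 3.62 λ)/(1 + 1.61 λ).
Solving: λ (I_D1 V_DS2 − I_D2 V_DS1) = I_D2 − I_D1, so λ = (1.82 − 1.6) / (1.6 × 3.62 − 1.82 × 1.61) = 0.22 / 2.86 = 0.0769 V⁻¹.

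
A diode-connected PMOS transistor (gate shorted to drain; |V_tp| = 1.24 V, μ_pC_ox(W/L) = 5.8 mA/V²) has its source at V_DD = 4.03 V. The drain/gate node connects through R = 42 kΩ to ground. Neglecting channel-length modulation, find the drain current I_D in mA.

With gate tied to drain, V_SG = V_SD ≥ V_SG − |V_tp|, so the device is in saturation.
KCL at the drain: ½ k_p (V_SG − |V_tp|)² = (V_DD − V_SG)/R.
Let x = V_SG − 1.24. Then 122 x² + x − 2.79 = 0, giving x = 0.147 V (positive root), so V_SG = 1.39 V.
I_D = (V_DD − V_SG)/R = (4.03 − 1.39) / 42 = 0.0629 mA.

I_D = 0.0629 mA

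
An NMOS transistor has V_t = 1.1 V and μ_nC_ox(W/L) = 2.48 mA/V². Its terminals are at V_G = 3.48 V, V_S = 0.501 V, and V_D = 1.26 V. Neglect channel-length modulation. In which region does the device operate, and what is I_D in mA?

V_GS = V_G − V_S = 3.48 − 0.501 = 2.98 V; V_DS = V_D − V_S = 1.26 − 0.501 = 0.759 V.
V_ov = V_GS − V_t = 2.98 − 1.1 = 1.88 V.
Since V_DS = 0.759 V < V_ov = 1.88 V, the device is in the triode region.
I_D = k_n [V_ov · V_DS − ½ V_DS²] = 2.48 × [1.88 × 0.759 − 0.5 × 0.759²] = 2.82 mA.

Triode; I_D = 2.82 mA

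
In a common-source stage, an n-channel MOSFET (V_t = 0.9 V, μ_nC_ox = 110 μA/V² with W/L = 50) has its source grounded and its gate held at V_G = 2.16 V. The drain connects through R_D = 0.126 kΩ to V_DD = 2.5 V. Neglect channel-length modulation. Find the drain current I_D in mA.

V_GS = V_G = 2.16 V, so V_ov = 2.16 − 0.9 = 1.26 V.
k_n = μ_nC_ox · (W/L) = 5.5 mA/V².
Assume saturation: I_D = ½ k_n V_ov² = 0.5 × 5.5 × 1.26² = 4.37 mA, giving V_DS = V_DD − I_D R_D = 2.5 − 4.37 × 0.126 = 1.95 V.
V_DS = 1.95 V ≥ V_ov = 1.26 V, confirming saturation.

I_D = 4.37 mA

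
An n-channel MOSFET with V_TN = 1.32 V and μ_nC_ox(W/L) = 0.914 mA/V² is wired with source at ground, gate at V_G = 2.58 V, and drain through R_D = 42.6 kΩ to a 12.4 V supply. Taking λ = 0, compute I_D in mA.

I_D = 0.285 mA

V_GS = V_G = 2.58 V, so V_ov = 2.58 − 1.32 = 1.26 V.
Assume saturation: I_D = ½ k_n V_ov² = 0.5 × 0.914 × 1.26² = 0.726 mA, giving V_DS = V_DD − I_D R_D = 12.4 − 0.726 × 42.6 = -18.5 V.
But -18.5 V < V_ov = 1.26 V, so the device is actually in triode.
In triode I_D = k_n[V_ov V_DS − ½ V_DS²] and I_D = (V_DD − V_DS)/R_D. Equating: 19.5 V_DS² − 50.06 V_DS + 12.4 = 0, giving V_DS = 0.278 V (the root below V_ov).
I_D = (12.4 − 0.278) / 42.6 = 0.285 mA.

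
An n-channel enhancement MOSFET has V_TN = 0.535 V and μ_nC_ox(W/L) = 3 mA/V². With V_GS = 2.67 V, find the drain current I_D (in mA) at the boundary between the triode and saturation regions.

I_D = 6.84 mA

At the boundary V_DS = V_ov = V_GS − V_TN = 2.67 − 0.535 = 2.13 V.
I_D = ½ k_n V_ov² = 0.5 × 3 × 2.13² = 6.84 mA.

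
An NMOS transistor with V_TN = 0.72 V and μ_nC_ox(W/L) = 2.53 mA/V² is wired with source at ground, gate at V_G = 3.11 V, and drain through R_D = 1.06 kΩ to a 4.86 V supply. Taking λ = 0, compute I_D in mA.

V_GS = V_G = 3.11 V, so V_ov = 3.11 − 0.72 = 2.39 V.
Assume saturation: I_D = ½ k_n V_ov² = 0.5 × 2.53 × 2.39² = 7.23 mA, giving V_DS = V_DD − I_D R_D = 4.86 − 7.23 × 1.06 = -2.8 V.
But -2.8 V < V_ov = 2.39 V, so the device is actually in triode.
In triode I_D = k_n[V_ov V_DS − ½ V_DS²] and I_D = (V_DD − V_DS)/R_D. Equating: 1.34 V_DS² − 7.41 V_DS + 4.86 = 0, giving V_DS = 0.761 V (the root below V_ov).
I_D = (4.86 − 0.761) / 1.06 = 3.87 mA.

I_D = 3.87 mA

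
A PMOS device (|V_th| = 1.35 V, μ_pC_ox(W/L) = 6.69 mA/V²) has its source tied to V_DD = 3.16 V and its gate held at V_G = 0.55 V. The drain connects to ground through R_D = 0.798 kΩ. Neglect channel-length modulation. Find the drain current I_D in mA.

V_SG = V_DD − V_G = 3.16 − 0.55 = 2.61 V, so V_ov = 2.61 − 1.35 = 1.26 V.
Assume saturation: I_D = ½ k_p V_ov² = 0.5 × 6.69 × 1.26² = 5.31 mA, giving V_SD = V_DD − I_D R_D = 3.16 − 5.31 × 0.798 = -1.08 V.
But -1.08 V < V_ov = 1.26 V, so the device is actually in triode.
In triode I_D = k_p[V_ov V_SD − ½ V_SD²] and I_D = (V_DD − V_SD)/R_D. Equating: 2.67 V_SD² − 7.727 V_SD + 3.16 = 0, giving V_SD = 0.493 V (the root below V_ov).
I_D = (3.16 − 0.493) / 0.798 = 3.34 mA.

I_D = 3.34 mA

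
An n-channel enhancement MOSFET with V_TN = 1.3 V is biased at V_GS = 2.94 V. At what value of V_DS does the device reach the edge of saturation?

V_DS,sat = 1.64 V

The boundary between triode and saturation is V_DS = V_GS − V_TN = V_ov.
V_ov = 2.94 − 1.3 = 1.64 V.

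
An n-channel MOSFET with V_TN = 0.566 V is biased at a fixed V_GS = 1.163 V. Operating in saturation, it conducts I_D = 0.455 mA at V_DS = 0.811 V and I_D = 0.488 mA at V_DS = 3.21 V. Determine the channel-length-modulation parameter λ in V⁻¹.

λ = 0.0310 V⁻¹

With V_GS fixed, I_D ∝ (1 + λ V_DS) in saturation, so I_D2/I_D1 = (1 + λ V_DS2)/(1 + λ V_DS1).
0.488/0.455 = 1.073 = (1 + 3.21 λ)/(1 + 0.811 λ).
Solving: λ (I_D1 V_DS2 − I_D2 V_DS1) = I_D2 − I_D1, so λ = (0.488 − 0.455) / (0.455 × 3.21 − 0.488 × 0.811) = 0.033 / 1.06 = 0.031 V⁻¹.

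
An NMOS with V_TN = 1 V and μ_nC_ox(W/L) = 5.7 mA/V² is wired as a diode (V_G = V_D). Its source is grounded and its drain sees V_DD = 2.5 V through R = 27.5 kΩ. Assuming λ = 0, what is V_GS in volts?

V_GS = 1.13 V

With gate tied to drain, V_GS = V_DS ≥ V_GS − V_TN, so the device is in saturation.
KCL at the drain: ½ k_n (V_GS − V_TN)² = (V_DD − V_GS)/R.
Let x = V_GS − 1. Then 78.4 x² + x − 1.5 = 0, giving x = 0.132 V (positive root), so V_GS = 1.13 V.
I_D = (V_DD − V_GS)/R = (2.5 − 1.13) / 27.5 = 0.0497 mA.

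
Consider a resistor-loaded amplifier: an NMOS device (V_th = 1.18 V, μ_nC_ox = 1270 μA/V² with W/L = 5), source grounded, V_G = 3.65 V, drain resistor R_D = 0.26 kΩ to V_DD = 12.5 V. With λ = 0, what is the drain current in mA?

V_GS = V_G = 3.65 V, so V_ov = 3.65 − 1.18 = 2.47 V.
k_n = μ_nC_ox · (W/L) = 6.35 mA/V².
Assume saturation: I_D = ½ k_n V_ov² = 0.5 × 6.35 × 2.47² = 19.4 mA, giving V_DS = V_DD − I_D R_D = 12.5 − 19.4 × 0.26 = 7.46 V.
V_DS = 7.46 V ≥ V_ov = 2.47 V, confirming saturation.

I_D = 19.4 mA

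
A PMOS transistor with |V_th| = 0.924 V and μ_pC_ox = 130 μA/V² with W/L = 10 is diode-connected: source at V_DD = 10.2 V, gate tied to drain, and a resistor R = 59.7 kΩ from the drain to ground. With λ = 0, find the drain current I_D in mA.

With gate tied to drain, V_SG = V_SD ≥ V_SG − |V_th|, so the device is in saturation.
k_p = μ_pC_ox · (W/L) = 1.3 mA/V².
KCL at the drain: ½ k_p (V_SG − |V_th|)² = (V_DD − V_SG)/R.
Let x = V_SG − 0.924. Then 38.8 x² + x − 9.276 = 0, giving x = 0.476 V (positive root), so V_SG = 1.4 V.
I_D = (V_DD − V_SG)/R = (10.2 − 1.4) / 59.7 = 0.147 mA.

I_D = 0.147 mA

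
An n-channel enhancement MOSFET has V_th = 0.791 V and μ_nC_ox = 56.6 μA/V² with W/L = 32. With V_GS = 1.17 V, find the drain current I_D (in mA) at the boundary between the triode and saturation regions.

I_D = 0.130 mA

At the boundary V_DS = V_ov = V_GS − V_th = 1.17 − 0.791 = 0.379 V.
k_n = μ_nC_ox · (W/L) = 1.811 mA/V².
I_D = ½ k_n V_ov² = 0.5 × 1.811 × 0.379² = 0.13 mA.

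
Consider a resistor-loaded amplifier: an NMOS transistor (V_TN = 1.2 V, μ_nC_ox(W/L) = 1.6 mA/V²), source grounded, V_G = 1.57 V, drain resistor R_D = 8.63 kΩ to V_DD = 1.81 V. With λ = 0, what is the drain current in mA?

V_GS = V_G = 1.57 V, so V_ov = 1.57 − 1.2 = 0.37 V.
Assume saturation: I_D = ½ k_n V_ov² = 0.5 × 1.6 × 0.37² = 0.11 mA, giving V_DS = V_DD − I_D R_D = 1.81 − 0.11 × 8.63 = 0.865 V.
V_DS = 0.865 V ≥ V_ov = 0.37 V, confirming saturation.

I_D = 0.110 mA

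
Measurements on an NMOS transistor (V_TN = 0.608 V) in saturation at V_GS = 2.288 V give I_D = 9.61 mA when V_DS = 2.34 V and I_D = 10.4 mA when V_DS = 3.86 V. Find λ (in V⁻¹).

With V_GS fixed, I_D ∝ (1 + λ V_DS) in saturation, so I_D2/I_D1 = (1 + λ V_DS2)/(1 + λ V_DS1).
10.4/9.61 = 1.082 = (1 + 3.86 λ)/(1 + 2.34 λ).
Solving: λ (I_D1 V_DS2 − I_D2 V_DS1) = I_D2 − I_D1, so λ = (10.4 − 9.61) / (9.61 × 3.86 − 10.4 × 2.34) = 0.79 / 12.8 = 0.0619 V⁻¹.

λ = 0.0619 V⁻¹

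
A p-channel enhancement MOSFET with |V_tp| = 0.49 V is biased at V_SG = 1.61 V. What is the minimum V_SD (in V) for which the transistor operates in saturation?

V_SD,sat = 1.12 V

The boundary between triode and saturation is V_SD = V_SG − |V_tp| = V_ov.
V_ov = 1.61 − 0.49 = 1.12 V.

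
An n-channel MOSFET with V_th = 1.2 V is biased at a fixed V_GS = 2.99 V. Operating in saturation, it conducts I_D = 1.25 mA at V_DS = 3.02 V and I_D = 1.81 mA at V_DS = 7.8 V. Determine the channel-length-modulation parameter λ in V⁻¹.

λ = 0.131 V⁻¹

With V_GS fixed, I_D ∝ (1 + λ V_DS) in saturation, so I_D2/I_D1 = (1 + λ V_DS2)/(1 + λ V_DS1).
1.81/1.25 = 1.448 = (1 + 7.8 λ)/(1 + 3.02 λ).
Solving: λ (I_D1 V_DS2 − I_D2 V_DS1) = I_D2 − I_D1, so λ = (1.81 − 1.25) / (1.25 × 7.8 − 1.81 × 3.02) = 0.56 / 4.28 = 0.131 V⁻¹.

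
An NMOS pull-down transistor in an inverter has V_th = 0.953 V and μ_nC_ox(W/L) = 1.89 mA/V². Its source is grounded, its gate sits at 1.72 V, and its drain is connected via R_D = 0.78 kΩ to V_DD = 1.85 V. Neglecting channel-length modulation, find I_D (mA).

V_GS = V_G = 1.72 V, so V_ov = 1.72 − 0.953 = 0.767 V.
Assume saturation: I_D = ½ k_n V_ov² = 0.5 × 1.89 × 0.767² = 0.556 mA, giving V_DS = V_DD − I_D R_D = 1.85 − 0.556 × 0.78 = 1.42 V.
V_DS = 1.42 V ≥ V_ov = 0.767 V, confirming saturation.

I_D = 0.556 mA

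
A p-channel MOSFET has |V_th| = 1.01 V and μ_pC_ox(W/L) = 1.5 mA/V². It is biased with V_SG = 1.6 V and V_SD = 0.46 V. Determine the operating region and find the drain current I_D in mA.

Triode; I_D = 0.248 mA

V_ov = V_SG − |V_th| = 1.6 − 1.01 = 0.59 V.
Since V_SD = 0.46 V < V_ov = 0.59 V, the device is in the triode region.
I_D = k_p [V_ov · V_SD − ½ V_SD²] = 1.5 × [0.59 × 0.46 − 0.5 × 0.46²] = 0.248 mA.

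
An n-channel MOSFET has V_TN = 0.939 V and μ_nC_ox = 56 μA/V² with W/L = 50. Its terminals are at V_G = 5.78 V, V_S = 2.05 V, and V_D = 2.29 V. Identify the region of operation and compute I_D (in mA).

Triode; I_D = 1.79 mA

V_GS = V_G − V_S = 5.78 − 2.05 = 3.73 V; V_DS = V_D − V_S = 2.29 − 2.05 = 0.24 V.
k_n = μ_nC_ox · (W/L) = 2.8 mA/V².
V_ov = V_GS − V_TN = 3.73 − 0.939 = 2.79 V.
Since V_DS = 0.24 V < V_ov = 2.79 V, the device is in the triode region.
I_D = k_n [V_ov · V_DS − ½ V_DS²] = 2.8 × [2.79 × 0.24 − 0.5 × 0.24²] = 1.79 mA.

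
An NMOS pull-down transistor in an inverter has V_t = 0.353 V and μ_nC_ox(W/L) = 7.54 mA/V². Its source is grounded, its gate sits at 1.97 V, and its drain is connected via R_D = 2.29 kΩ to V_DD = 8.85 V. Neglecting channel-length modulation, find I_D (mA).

V_GS = V_G = 1.97 V, so V_ov = 1.97 − 0.353 = 1.62 V.
Assume saturation: I_D = ½ k_n V_ov² = 0.5 × 7.54 × 1.62² = 9.86 mA, giving V_DS = V_DD − I_D R_D = 8.85 − 9.86 × 2.29 = -13.7 V.
But -13.7 V < V_ov = 1.62 V, so the device is actually in triode.
In triode I_D = k_n[V_ov V_DS − ½ V_DS²] and I_D = (V_DD − V_DS)/R_D. Equating: 8.63 V_DS² − 28.92 V_DS + 8.85 = 0, giving V_DS = 0.341 V (the root below V_ov).
I_D = (8.85 − 0.341) / 2.29 = 3.72 mA.

I_D = 3.72 mA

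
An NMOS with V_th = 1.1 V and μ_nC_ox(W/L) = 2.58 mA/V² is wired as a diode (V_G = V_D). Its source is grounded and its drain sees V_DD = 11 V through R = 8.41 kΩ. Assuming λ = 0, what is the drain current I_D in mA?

I_D = 1.07 mA

With gate tied to drain, V_GS = V_DS ≥ V_GS − V_th, so the device is in saturation.
KCL at the drain: ½ k_n (V_GS − V_th)² = (V_DD − V_GS)/R.
Let x = V_GS − 1.1. Then 10.8 x² + x − 9.9 = 0, giving x = 0.91 V (positive root), so V_GS = 2.01 V.
I_D = (V_DD − V_GS)/R = (11 − 2.01) / 8.41 = 1.07 mA.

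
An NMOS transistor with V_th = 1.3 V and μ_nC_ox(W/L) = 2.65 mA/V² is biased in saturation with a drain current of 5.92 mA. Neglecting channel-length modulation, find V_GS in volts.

In saturation I_D = ½ k_n (V_GS − V_th)², so V_GS − V_th = √(2 I_D / k_n) = √(2 × 5.92 / 2.65) = 2.11 V.
V_GS = 1.3 + 2.11 = 3.41 V.

V_GS = 3.41 V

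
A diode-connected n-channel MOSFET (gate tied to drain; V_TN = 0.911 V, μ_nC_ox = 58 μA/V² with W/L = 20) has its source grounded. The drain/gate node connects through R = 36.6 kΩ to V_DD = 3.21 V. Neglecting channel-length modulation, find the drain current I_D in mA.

With gate tied to drain, V_GS = V_DS ≥ V_GS − V_TN, so the device is in saturation.
k_n = μ_nC_ox · (W/L) = 1.16 mA/V².
KCL at the drain: ½ k_n (V_GS − V_TN)² = (V_DD − V_GS)/R.
Let x = V_GS − 0.911. Then 21.2 x² + x − 2.299 = 0, giving x = 0.306 V (positive root), so V_GS = 1.22 V.
I_D = (V_DD − V_GS)/R = (3.21 − 1.22) / 36.6 = 0.0544 mA.

I_D = 0.0544 mA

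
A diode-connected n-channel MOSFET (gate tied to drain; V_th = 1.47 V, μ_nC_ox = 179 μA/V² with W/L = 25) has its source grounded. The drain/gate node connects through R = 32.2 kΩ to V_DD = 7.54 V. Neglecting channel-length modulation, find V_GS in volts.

V_GS = 1.75 V

With gate tied to drain, V_GS = V_DS ≥ V_GS − V_th, so the device is in saturation.
k_n = μ_nC_ox · (W/L) = 4.475 mA/V².
KCL at the drain: ½ k_n (V_GS − V_th)² = (V_DD − V_GS)/R.
Let x = V_GS − 1.47. Then 72 x² + x − 6.07 = 0, giving x = 0.283 V (positive root), so V_GS = 1.75 V.
I_D = (V_DD − V_GS)/R = (7.54 − 1.75) / 32.2 = 0.18 mA.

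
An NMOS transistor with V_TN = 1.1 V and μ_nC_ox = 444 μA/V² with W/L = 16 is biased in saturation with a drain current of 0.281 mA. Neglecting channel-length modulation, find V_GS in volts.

V_GS = 1.38 V

k_n = μ_nC_ox · (W/L) = 7.104 mA/V².
In saturation I_D = ½ k_n (V_GS − V_TN)², so V_GS − V_TN = √(2 I_D / k_n) = √(2 × 0.281 / 7.104) = 0.281 V.
V_GS = 1.1 + 0.281 = 1.38 V.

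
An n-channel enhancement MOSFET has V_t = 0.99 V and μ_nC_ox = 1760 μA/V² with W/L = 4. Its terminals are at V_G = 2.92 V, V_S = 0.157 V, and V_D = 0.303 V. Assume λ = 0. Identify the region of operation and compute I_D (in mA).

V_GS = V_G − V_S = 2.92 − 0.157 = 2.76 V; V_DS = V_D − V_S = 0.303 − 0.157 = 0.146 V.
k_n = μ_nC_ox · (W/L) = 7.04 mA/V².
V_ov = V_GS − V_t = 2.76 − 0.99 = 1.77 V.
Since V_DS = 0.146 V < V_ov = 1.77 V, the device is in the triode region.
I_D = k_n [V_ov · V_DS − ½ V_DS²] = 7.04 × [1.77 × 0.146 − 0.5 × 0.146²] = 1.75 mA.

Triode; I_D = 1.75 mA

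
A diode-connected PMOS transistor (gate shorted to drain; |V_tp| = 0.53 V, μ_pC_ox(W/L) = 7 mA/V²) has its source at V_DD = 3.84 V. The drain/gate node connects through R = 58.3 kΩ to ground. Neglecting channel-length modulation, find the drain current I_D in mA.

With gate tied to drain, V_SG = V_SD ≥ V_SG − |V_tp|, so the device is in saturation.
KCL at the drain: ½ k_p (V_SG − |V_tp|)² = (V_DD − V_SG)/R.
Let x = V_SG − 0.53. Then 204 x² + x − 3.31 = 0, giving x = 0.125 V (positive root), so V_SG = 0.655 V.
I_D = (V_DD − V_SG)/R = (3.84 − 0.655) / 58.3 = 0.0546 mA.

I_D = 0.0546 mA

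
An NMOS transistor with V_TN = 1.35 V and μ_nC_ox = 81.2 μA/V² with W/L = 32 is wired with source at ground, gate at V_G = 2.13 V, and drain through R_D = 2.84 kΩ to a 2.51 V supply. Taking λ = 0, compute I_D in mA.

V_GS = V_G = 2.13 V, so V_ov = 2.13 − 1.35 = 0.78 V.
k_n = μ_nC_ox · (W/L) = 2.598 mA/V².
Assume saturation: I_D = ½ k_n V_ov² = 0.5 × 2.598 × 0.78² = 0.79 mA, giving V_DS = V_DD − I_D R_D = 2.51 − 0.79 × 2.84 = 0.265 V.
But 0.265 V < V_ov = 0.78 V, so the device is actually in triode.
In triode I_D = k_n[V_ov V_DS − ½ V_DS²] and I_D = (V_DD − V_DS)/R_D. Equating: 3.69 V_DS² − 6.756 V_DS + 2.51 = 0, giving V_DS = 0.518 V (the root below V_ov).
I_D = (2.51 − 0.518) / 2.84 = 0.701 mA.

I_D = 0.701 mA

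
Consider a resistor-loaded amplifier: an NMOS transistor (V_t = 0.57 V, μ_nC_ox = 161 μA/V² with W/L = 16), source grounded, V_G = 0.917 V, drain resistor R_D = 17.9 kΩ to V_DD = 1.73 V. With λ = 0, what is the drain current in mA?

I_D = 0.0898 mA

V_GS = V_G = 0.917 V, so V_ov = 0.917 − 0.57 = 0.347 V.
k_n = μ_nC_ox · (W/L) = 2.576 mA/V².
Assume saturation: I_D = ½ k_n V_ov² = 0.5 × 2.576 × 0.347² = 0.155 mA, giving V_DS = V_DD − I_D R_D = 1.73 − 0.155 × 17.9 = -1.05 V.
But -1.05 V < V_ov = 0.347 V, so the device is actually in triode.
In triode I_D = k_n[V_ov V_DS − ½ V_DS²] and I_D = (V_DD − V_DS)/R_D. Equating: 23.1 V_DS² − 17 V_DS + 1.73 = 0, giving V_DS = 0.122 V (the root below V_ov).
I_D = (1.73 − 0.122) / 17.9 = 0.0898 mA.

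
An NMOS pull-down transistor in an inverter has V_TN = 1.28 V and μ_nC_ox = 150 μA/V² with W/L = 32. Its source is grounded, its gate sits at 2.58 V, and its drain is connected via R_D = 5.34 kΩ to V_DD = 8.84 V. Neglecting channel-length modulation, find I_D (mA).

V_GS = V_G = 2.58 V, so V_ov = 2.58 − 1.28 = 1.3 V.
k_n = μ_nC_ox · (W/L) = 4.8 mA/V².
Assume saturation: I_D = ½ k_n V_ov² = 0.5 × 4.8 × 1.3² = 4.06 mA, giving V_DS = V_DD − I_D R_D = 8.84 − 4.06 × 5.34 = -12.8 V.
But -12.8 V < V_ov = 1.3 V, so the device is actually in triode.
In triode I_D = k_n[V_ov V_DS − ½ V_DS²] and I_D = (V_DD − V_DS)/R_D. Equating: 12.8 V_DS² − 34.32 V_DS + 8.84 = 0, giving V_DS = 0.289 V (the root below V_ov).
I_D = (8.84 − 0.289) / 5.34 = 1.6 mA.

I_D = 1.60 mA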